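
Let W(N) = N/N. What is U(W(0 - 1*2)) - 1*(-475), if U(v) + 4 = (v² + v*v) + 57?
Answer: 530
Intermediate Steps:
W(N) = 1
U(v) = 53 + 2*v² (U(v) = -4 + ((v² + v*v) + 57) = -4 + ((v² + v²) + 57) = -4 + (2*v² + 57) = -4 + (57 + 2*v²) = 53 + 2*v²)
U(W(0 - 1*2)) - 1*(-475) = (53 + 2*1²) - 1*(-475) = (53 + 2*1) + 475 = (53 + 2) + 475 = 55 + 475 = 530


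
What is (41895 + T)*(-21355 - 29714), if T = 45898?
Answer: -4483500717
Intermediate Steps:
(41895 + T)*(-21355 - 29714) = (41895 + 45898)*(-21355 - 29714) = 87793*(-51069) = -4483500717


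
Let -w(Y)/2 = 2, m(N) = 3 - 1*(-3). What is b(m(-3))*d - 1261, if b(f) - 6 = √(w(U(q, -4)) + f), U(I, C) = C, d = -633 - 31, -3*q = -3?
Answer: -5245 - 664*√2 ≈ -6184.0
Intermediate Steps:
m(N) = 6 (m(N) = 3 + 3 = 6)
q = 1 (q = -⅓*(-3) = 1)
d = -664
w(Y) = -4 (w(Y) = -2*2 = -4)
b(f) = 6 + √(-4 + f)
b(m(-3))*d - 1261 = (6 + √(-4 + 6))*(-664) - 1261 = (6 + √2)*(-664) - 1261 = (-3984 - 664*√2) - 1261 = -5245 - 664*√2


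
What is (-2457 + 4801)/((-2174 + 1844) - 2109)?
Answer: -2344/2439 ≈ -0.96105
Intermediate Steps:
(-2457 + 4801)/((-2174 + 1844) - 2109) = 2344/(-330 - 2109) = 2344/(-2439) = 2344*(-1/2439) = -2344/2439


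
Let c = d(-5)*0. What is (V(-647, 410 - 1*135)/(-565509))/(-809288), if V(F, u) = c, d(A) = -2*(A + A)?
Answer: 0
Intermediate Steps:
d(A) = -4*A
c = 0 (c = -4*(-5)*0 = 20*0 = 0)
V(F, u) = 0
(V(-647, 410 - 1*135)/(-565509))/(-809288) = (0/(-565509))/(-809288) = (0*(-1/565509))*(-1/809288) = 0*(-1/809288) = 0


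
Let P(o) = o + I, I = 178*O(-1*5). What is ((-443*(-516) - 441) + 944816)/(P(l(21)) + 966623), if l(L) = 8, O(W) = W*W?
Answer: 1172963/971081 ≈ 1.2079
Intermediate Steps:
O(W) = W²
I = 4450 (I = 178*(-1*5)² = 178*(-5)² = 178*25 = 4450)
P(o) = 4450 + o (P(o) = o + 4450 = 4450 + o)
((-443*(-516) - 441) + 944816)/(P(l(21)) + 966623) = ((-443*(-516) - 441) + 944816)/((4450 + 8) + 966623) = ((228588 - 441) + 944816)/(4458 + 966623) = (228147 + 944816)/971081 = 1172963*(1/971081) = 1172963/971081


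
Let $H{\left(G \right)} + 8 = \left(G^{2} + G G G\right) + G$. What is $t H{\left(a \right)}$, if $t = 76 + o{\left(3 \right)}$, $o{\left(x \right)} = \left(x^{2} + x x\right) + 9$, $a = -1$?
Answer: $-927$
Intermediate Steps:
$H{\left(G \right)} = -8 + G + G^{2} + G^{3}$ ($H{\left(G \right)} = -8 + \left(\left(G^{2} + G G G\right) + G\right) = -8 + \left(\left(G^{2} + G^{2} G\right) + G\right) = -8 + \left(\left(G^{2} + G^{3}\right) + G\right) = -8 + \left(G + G^{2} + G^{3}\right) = -8 + G + G^{2} + G^{3}$)
$o{\left(x \right)} = 9 + 2 x^{2}$ ($o{\left(x \right)} = \left(x^{2} + x^{2}\right) + 9 = 2 x^{2} + 9 = 9 + 2 x^{2}$)
$t = 103$ ($t = 76 + \left(9 + 2 \cdot 3^{2}\right) = 76 + \left(9 + 2 \cdot 9\right) = 76 + \left(9 + 18\right) = 76 + 27 = 103$)
$t H{\left(a \right)} = 103 \left(-8 - 1 + \left(-1\right)^{2} + \left(-1\right)^{3}\right) = 103 \left(-8 - 1 + 1 - 1\right) = 103 \left(-9\right) = -927$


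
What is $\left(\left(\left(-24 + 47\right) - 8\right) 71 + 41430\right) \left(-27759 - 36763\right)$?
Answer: $-2741862390$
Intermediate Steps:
$\left(\left(\left(-24 + 47\right) - 8\right) 71 + 41430\right) \left(-27759 - 36763\right) = \left(\left(23 - 8\right) 71 + 41430\right) \left(-64522\right) = \left(15 \cdot 71 + 41430\right) \left(-64522\right) = \left(1065 + 41430\right) \left(-64522\right) = 42495 \left(-64522\right) = -2741862390$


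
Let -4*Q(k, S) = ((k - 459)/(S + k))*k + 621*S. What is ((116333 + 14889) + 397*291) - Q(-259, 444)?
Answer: 3159313/10 ≈ 3.1593e+5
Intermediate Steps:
Q(k, S) = -621*S/4 - k*(-459 + k)/(4*(S + k)) (Q(k, S) = -(((k - 459)/(S + k))*k + 621*S)/4 = -(((-459 + k)/(S + k))*k + 621*S)/4 = -(k*(-459 + k)/(S + k) + 621*S)/4 = -(621*S + k*(-459 + k)/(S + k))/4 = -621*S/4 - k*(-459 + k)/(4*(S + k)))
((116333 + 14889) + 397*291) - Q(-259, 444) = ((116333 + 14889) + 397*291) - (-1*(-259)² - 621*444² + 459*(-259) - 621*444*(-259))/(4*(444 - 259)) = (131222 + 115527) - (-1*67081 - 621*197136 - 118881 + 71412516)/(4*185) = 246749 - (-67081 - 122421456 - 118881 + 71412516)/(4*185) = 246749 - (-51194902)/(4*185) = 246749 - 1*(-691823/10) = 246749 + 691823/10 = 3159313/10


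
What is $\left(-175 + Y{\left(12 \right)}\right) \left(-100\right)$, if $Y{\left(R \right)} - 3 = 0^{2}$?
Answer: $17200$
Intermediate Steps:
$Y{\left(R \right)} = 3$ ($Y{\left(R \right)} = 3 + 0^{2} = 3 + 0 = 3$)
$\left(-175 + Y{\left(12 \right)}\right) \left(-100\right) = \left(-175 + 3\right) \left(-100\right) = \left(-172\right) \left(-100\right) = 17200$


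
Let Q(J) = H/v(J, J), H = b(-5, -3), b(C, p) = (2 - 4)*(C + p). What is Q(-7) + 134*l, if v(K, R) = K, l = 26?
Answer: 24372/7 ≈ 3481.7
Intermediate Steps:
b(C, p) = -2*C - 2*p (b(C, p) = -2*(C + p) = -2*C - 2*p)
H = 16 (H = -2*(-5) - 2*(-3) = 10 + 6 = 16)
Q(J) = 16/J
Q(-7) + 134*l = 16/(-7) + 134*26 = 16*(-⅐) + 3484 = -16/7 + 3484 = 24372/7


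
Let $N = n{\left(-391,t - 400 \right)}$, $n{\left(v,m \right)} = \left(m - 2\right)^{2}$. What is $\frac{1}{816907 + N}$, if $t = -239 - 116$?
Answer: $\frac{1}{1389956} \approx 7.1945 \cdot 10^{-7}$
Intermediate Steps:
$t = -355$
$n{\left(v,m \right)} = \left(-2 + m\right)^{2}$
$N = 573049$ ($N = \left(-2 - 755\right)^{2} = \left(-757\right)^{2} = 573049$)
$\frac{1}{816907 + N} = \frac{1}{816907 + 573049} = \frac{1}{1389956}$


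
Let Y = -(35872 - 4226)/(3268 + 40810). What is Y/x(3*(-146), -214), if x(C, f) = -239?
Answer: 15823/5267321 ≈ 0.0030040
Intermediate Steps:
Y = -15823/22039 (Y = -31646/44078 = -1*15823/22039 = -15823/22039 ≈ -0.71795)
Y/x(3*(-146), -214) = -15823/22039/(-239) = -15823/22039*(-1/239) = 15823/5267321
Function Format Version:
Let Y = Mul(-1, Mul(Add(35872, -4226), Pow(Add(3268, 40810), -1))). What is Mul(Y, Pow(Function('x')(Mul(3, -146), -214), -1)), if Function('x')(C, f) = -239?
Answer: Rational(15823, 5267321) ≈ 0.0030040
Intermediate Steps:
Y = Rational(-15823, 22039) (Y = Mul(-1, Mul(31646, Pow(44078, -1))) = Mul(-1, Mul(31646, Rational(1, 44078))) = Mul(-1, Rational(15823, 22039)) = Rational(-15823, 22039) ≈ -0.71795)
Mul(Y, Pow(Function('x')(Mul(3, -146), -214), -1)) = Mul(Rational(-15823, 22039), Pow(-239, -1)) = Mul(Rational(-15823, 22039), Rational(-1, 239)) = Rational(15823, 5267321)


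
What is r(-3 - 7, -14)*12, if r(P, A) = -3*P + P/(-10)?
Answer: 372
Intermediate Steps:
r(P, A) = -31*P/10 (r(P, A) = -3*P + P*(-⅒) = -3*P - P/10 = -31*P/10)
r(-3 - 7, -14)*12 = -31*(-3 - 7)/10*12 = -31/10*(-10)*12 = 31*12 = 372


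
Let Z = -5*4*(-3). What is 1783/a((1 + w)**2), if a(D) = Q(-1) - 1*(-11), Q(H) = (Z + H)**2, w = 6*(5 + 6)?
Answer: 1783/3492 ≈ 0.51060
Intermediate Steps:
w = 66 (w = 6*11 = 66)
Z = 60 (Z = -20*(-3) = 60)
Q(H) = (60 + H)**2
a(D) = 3492 (a(D) = (60 - 1)**2 - 1*(-11) = 59**2 + 11 = 3481 + 11 = 3492)
1783/a((1 + w)**2) = 1783/3492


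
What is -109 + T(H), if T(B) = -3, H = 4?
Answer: -112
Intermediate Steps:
-109 + T(H) = -109 - 3 = -112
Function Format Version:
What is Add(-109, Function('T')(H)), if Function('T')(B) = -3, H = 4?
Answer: -112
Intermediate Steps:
Add(-109, Function('T')(H)) = Add(-109, -3) = -112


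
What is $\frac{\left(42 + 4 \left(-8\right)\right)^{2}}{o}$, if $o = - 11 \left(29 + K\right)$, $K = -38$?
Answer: $\frac{100}{99} \approx 1.0101$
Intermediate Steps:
$o = 99$ ($o = - 11 \left(29 - 38\right) = \left(-11\right) \left(-9\right) = 99$)
$\frac{\left(42 + 4 \left(-8\right)\right)^{2}}{o} = \frac{\left(42 + 4 \left(-8\right)\right)^{2}}{99} = \left(42 - 32\right)^{2} \cdot \frac{1}{99} = 10^{2} \cdot \frac{1}{99} = 100 \cdot \frac{1}{99} = \frac{100}{99}$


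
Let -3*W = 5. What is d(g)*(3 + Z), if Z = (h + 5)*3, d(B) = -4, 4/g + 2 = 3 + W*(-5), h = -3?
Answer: -36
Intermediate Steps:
W = -5/3 (W = -⅓*5 = -5/3 ≈ -1.6667)
g = 3/7 (g = 4/(-2 + (3 - 5/3*(-5))) = 4/(-2 + (3 + 25/3)) = 4/(-2 + 34/3) = 4/(28/3) = 4*(3/28) = 3/7 ≈ 0.42857)
Z = 6 (Z = (-3 + 5)*3 = 2*3 = 6)
d(g)*(3 + Z) = -4*(3 + 6) = -4*9 = -36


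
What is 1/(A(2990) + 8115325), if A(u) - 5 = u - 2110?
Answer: 1/8116210 ≈ 1.2321e-7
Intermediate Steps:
A(u) = -2105 + u (A(u) = 5 + (u - 2110) = 5 + (-2110 + u) = -2105 + u)
1/(A(2990) + 8115325) = 1/((-2105 + 2990) + 8115325) = 1/(885 + 8115325) = 1/8116210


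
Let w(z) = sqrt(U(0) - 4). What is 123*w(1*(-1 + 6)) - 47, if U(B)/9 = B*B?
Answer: -47 + 246*I ≈ -47.0 + 246.0*I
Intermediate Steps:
U(B) = 9*B**2 (U(B) = 9*(B*B) = 9*B**2)
w(z) = 2*I (w(z) = sqrt(9*0**2 - 4) = sqrt(9*0 - 4) = sqrt(0 - 4) = sqrt(-4) = 2*I)
123*w(1*(-1 + 6)) - 47 = 123*(2*I) - 47 = 246*I - 47 = -47 + 246*I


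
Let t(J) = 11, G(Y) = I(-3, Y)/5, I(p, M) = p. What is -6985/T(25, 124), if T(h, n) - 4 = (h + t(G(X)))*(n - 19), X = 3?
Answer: -635/344 ≈ -1.8459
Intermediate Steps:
G(Y) = -3/5
T(h, n) = 4 + (-19 + n)*(11 + h) (T(h, n) = 4 + (h + 11)*(n - 19) = 4 + (11 + h)*(-19 + n) = 4 + (-19 + n)*(11 + h))
-6985/T(25, 124) = -6985/(-205 - 19*25 + 11*124 + 25*124) = -6985/(-205 - 475 + 1364 + 3100) = -6985/3784 = -6985*1/3784 = -635/344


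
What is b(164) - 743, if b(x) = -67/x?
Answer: -121919/164 ≈ -743.41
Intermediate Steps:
b(164) - 743 = -67/164 - 743 = -121919/164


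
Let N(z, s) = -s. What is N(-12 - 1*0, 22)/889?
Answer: -22/889 ≈ -0.024747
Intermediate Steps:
N(-12 - 1*0, 22)/889 = -1*22/889 = -22*1/889 = -22/889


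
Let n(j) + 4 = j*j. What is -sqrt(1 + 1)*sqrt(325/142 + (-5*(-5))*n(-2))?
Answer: -5*sqrt(923)/71 ≈ -2.1395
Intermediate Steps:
n(j) = -4 + j**2 (n(j) = -4 + j*j = -4 + j**2)
-sqrt(1 + 1)*sqrt(325/142 + (-5*(-5))*n(-2)) = -sqrt(1 + 1)*sqrt(325/142 + (-5*(-5))*(-4 + (-2)**2)) = -sqrt(2)*sqrt(325*(1/142) + 25*(-4 + 4)) = -sqrt(2)*sqrt(325/142 + 25*0) = -sqrt(2)*sqrt(325/142 + 0) = -sqrt(2)*sqrt(325/142) = -sqrt(2)*5*sqrt(1846)/142 = -5*sqrt(923)/71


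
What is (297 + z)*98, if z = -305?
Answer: -784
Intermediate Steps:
(297 + z)*98 = (297 - 305)*98 = -8*98 = -784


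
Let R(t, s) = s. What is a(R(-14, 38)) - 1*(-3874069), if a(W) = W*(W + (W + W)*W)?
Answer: 3985257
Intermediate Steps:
a(W) = W*(W + 2*W²) (a(W) = W*(W + (2*W)*W) = W*(W + 2*W²))
a(R(-14, 38)) - 1*(-3874069) = 38²*(1 + 2*38) - 1*(-3874069) = 1444*(1 + 76) + 3874069 = 1444*77 + 3874069 = 111188 + 3874069 = 3985257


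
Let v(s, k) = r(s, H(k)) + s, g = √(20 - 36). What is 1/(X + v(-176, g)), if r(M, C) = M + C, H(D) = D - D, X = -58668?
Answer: -1/59020 ≈ -1.6943e-5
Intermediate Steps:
g = 4*I (g = √(-16) = 4*I ≈ 4.0*I)
H(D) = 0
r(M, C) = C + M
v(s, k) = 2*s (v(s, k) = (0 + s) + s = s + s = 2*s)
1/(X + v(-176, g)) = 1/(-58668 + 2*(-176)) = 1/(-58668 - 352) = 1/(-59020) = -1/59020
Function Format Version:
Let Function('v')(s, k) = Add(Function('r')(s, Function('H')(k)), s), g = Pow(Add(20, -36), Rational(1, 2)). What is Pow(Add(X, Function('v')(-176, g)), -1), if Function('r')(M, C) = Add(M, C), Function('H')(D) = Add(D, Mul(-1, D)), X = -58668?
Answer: Rational(-1, 59020) ≈ -1.6943e-5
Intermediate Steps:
g = Mul(4, I) (g = Pow(-16, Rational(1, 2)) = Mul(4, I) ≈ Mul(4.0000, I))
Function('H')(D) = 0
Function('r')(M, C) = Add(C, M)
Function('v')(s, k) = Mul(2, s) (Function('v')(s, k) = Add(Add(0, s), s) = Add(s, s) = Mul(2, s))
Pow(Add(X, Function('v')(-176, g)), -1) = Pow(Add(-58668, Mul(2, -176)), -1) = Pow(Add(-58668, -352), -1) = Pow(-59020, -1) = Rational(-1, 59020)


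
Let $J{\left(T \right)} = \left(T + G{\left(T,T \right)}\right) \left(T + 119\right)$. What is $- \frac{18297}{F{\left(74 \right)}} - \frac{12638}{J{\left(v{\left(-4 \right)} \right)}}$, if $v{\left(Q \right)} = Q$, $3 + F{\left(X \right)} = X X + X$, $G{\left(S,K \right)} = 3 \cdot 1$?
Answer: $\frac{22666277}{212635} \approx 106.6$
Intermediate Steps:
$G{\left(S,K \right)} = 3$
$F{\left(X \right)} = -3 + X + X^{2}$ ($F{\left(X \right)} = -3 + \left(X X + X\right) = -3 + \left(X^{2} + X\right) = -3 + \left(X + X^{2}\right) = -3 + X + X^{2}$)
$J{\left(T \right)} = \left(3 + T\right) \left(119 + T\right)$ ($J{\left(T \right)} = \left(T + 3\right) \left(T + 119\right) = \left(3 + T\right) \left(119 + T\right)$)
$- \frac{18297}{F{\left(74 \right)}} - \frac{12638}{J{\left(v{\left(-4 \right)} \right)}} = - \frac{18297}{-3 + 74 + 74^{2}} - \frac{12638}{357 + \left(-4\right)^{2} + 122 \left(-4\right)} = - \frac{18297}{-3 + 74 + 5476} - \frac{12638}{357 + 16 - 488} = - \frac{18297}{5547} - \frac{12638}{-115} = \left(-18297\right) \frac{1}{5547} - - \frac{12638}{115} = - \frac{6099}{1849} + \frac{12638}{115} = \frac{22666277}{212635}$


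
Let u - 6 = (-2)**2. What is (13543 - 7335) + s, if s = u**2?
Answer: 6308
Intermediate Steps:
u = 10 (u = 6 + (-2)**2 = 6 + 4 = 10)
s = 100 (s = 10**2 = 100)
(13543 - 7335) + s = (13543 - 7335) + 100 = 6208 + 100 = 6308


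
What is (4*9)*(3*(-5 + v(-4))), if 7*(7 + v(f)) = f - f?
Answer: -1296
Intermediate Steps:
v(f) = -7 (v(f) = -7 + (f - f)/7 = -7 + (⅐)*0 = -7 + 0 = -7)
(4*9)*(3*(-5 + v(-4))) = (4*9)*(3*(-5 - 7)) = 36*(3*(-12)) = 36*(-36) = -1296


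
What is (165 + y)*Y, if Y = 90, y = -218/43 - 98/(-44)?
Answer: 6903045/473 ≈ 14594.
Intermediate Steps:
y = -2689/946 (y = -218*1/43 - 98*(-1/44) = -218/43 + 49/22 = -2689/946 ≈ -2.8425)
(165 + y)*Y = (165 - 2689/946)*90 = (153401/946)*90 = 6903045/473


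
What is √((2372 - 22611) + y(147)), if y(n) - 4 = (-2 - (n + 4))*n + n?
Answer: 3*I*√4731 ≈ 206.35*I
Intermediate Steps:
y(n) = 4 + n + n*(-6 - n) (y(n) = 4 + ((-2 - (n + 4))*n + n) = 4 + ((-2 - (4 + n))*n + n) = 4 + ((-2 + (-4 - n))*n + n) = 4 + ((-6 - n)*n + n) = 4 + (n*(-6 - n) + n) = 4 + (n + n*(-6 - n)) = 4 + n + n*(-6 - n))
√((2372 - 22611) + y(147)) = √((2372 - 22611) + (4 - 1*147² - 5*147)) = √(-20239 + (4 - 1*21609 - 735)) = √(-20239 + (4 - 21609 - 735)) = √(-20239 - 22340) = √(-42579) = 3*I*√4731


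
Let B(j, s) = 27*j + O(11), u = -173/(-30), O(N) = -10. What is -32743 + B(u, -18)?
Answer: -325973/10 ≈ -32597.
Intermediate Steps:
u = 173/30 (u = -173*(-1/30) = 173/30 ≈ 5.7667)
B(j, s) = -10 + 27*j (B(j, s) = 27*j - 10 = -10 + 27*j)
-32743 + B(u, -18) = -32743 + (-10 + 27*(173/30)) = -32743 + (-10 + 1557/10) = -32743 + 1457/10 = -325973/10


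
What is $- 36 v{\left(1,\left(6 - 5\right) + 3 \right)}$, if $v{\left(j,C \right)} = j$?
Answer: $-36$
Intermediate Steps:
$- 36 v{\left(1,\left(6 - 5\right) + 3 \right)} = \left(-36\right) 1 = -36$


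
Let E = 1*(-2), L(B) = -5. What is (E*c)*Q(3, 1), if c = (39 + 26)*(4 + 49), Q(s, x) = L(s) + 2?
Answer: 20670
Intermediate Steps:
E = -2
Q(s, x) = -3 (Q(s, x) = -5 + 2 = -3)
c = 3445 (c = 65*53 = 3445)
(E*c)*Q(3, 1) = -2*3445*(-3) = -6890*(-3) = 20670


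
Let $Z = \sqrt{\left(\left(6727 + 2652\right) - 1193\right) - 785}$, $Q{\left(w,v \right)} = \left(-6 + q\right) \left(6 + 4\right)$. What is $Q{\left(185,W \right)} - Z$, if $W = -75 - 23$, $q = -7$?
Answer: $-130 - \sqrt{7401} \approx -216.03$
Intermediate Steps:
$W = -98$ ($W = -75 - 23 = -98$)
$Q{\left(w,v \right)} = -130$ ($Q{\left(w,v \right)} = \left(-6 - 7\right) \left(6 + 4\right) = \left(-13\right) 10 = -130$)
$Z = \sqrt{7401}$ ($Z = \sqrt{\left(9379 - 1193\right) - 785} = \sqrt{8186 - 785} = \sqrt{7401} \approx 86.029$)
$Q{\left(185,W \right)} - Z = -130 - \sqrt{7401}$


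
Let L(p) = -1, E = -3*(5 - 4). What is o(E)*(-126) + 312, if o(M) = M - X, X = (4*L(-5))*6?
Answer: -2334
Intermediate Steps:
E = -3 (E = -3*1 = -3)
X = -24 (X = (4*(-1))*6 = -4*6 = -24)
o(M) = 24 + M (o(M) = M - 1*(-24) = M + 24 = 24 + M)
o(E)*(-126) + 312 = (24 - 3)*(-126) + 312 = 21*(-126) + 312 = -2646 + 312 = -2334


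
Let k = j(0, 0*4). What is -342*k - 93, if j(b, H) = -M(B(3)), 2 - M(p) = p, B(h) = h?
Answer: -435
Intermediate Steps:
M(p) = 2 - p
j(b, H) = 1 (j(b, H) = -(2 - 1*3) = -(2 - 3) = -1*(-1) = 1)
k = 1
-342*k - 93 = -342*1 - 93 = -342 - 93 = -435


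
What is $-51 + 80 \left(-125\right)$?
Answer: $-10051$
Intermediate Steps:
$-51 + 80 \left(-125\right) = -51 - 10000 = -10051$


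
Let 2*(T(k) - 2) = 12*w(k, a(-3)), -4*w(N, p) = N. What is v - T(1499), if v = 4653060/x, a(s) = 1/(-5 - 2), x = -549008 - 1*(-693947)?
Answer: 220172349/96626 ≈ 2278.6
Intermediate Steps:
x = 144939 (x = -549008 + 693947 = 144939)
a(s) = -⅐ (a(s) = 1/(-7) = -⅐)
w(N, p) = -N/4
v = 1551020/48313 (v = 4653060/144939 = 4653060*(1/144939) = 1551020/48313 ≈ 32.104)
T(k) = 2 - 3*k/2 (T(k) = 2 + (12*(-k/4))/2 = 2 + (-3*k)/2 = 2 - 3*k/2)
v - T(1499) = 1551020/48313 - (2 - 3/2*1499) = 1551020/48313 - (2 - 4497/2) = 1551020/48313 - 1*(-4493/2) = 1551020/48313 + 4493/2 = 220172349/96626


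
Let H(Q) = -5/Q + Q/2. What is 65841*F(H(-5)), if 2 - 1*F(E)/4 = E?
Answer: 921774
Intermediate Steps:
H(Q) = Q/2 - 5/Q (H(Q) = -5/Q + Q*(½) = -5/Q + Q/2 = Q/2 - 5/Q)
F(E) = 8 - 4*E
65841*F(H(-5)) = 65841*(8 - 4*((½)*(-5) - 5/(-5))) = 65841*(8 - 4*(-5/2 - 5*(-⅕))) = 65841*(8 - 4*(-5/2 + 1)) = 65841*(8 - 4*(-3/2)) = 65841*(8 + 6) = 65841*14 = 921774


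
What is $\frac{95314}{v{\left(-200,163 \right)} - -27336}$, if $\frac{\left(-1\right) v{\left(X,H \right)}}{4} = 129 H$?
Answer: $- \frac{47657}{28386} \approx -1.6789$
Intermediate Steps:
$v{\left(X,H \right)} = - 516 H$ ($v{\left(X,H \right)} = - 4 \cdot 129 H = - 516 H$)
$\frac{95314}{v{\left(-200,163 \right)} - -27336} = \frac{95314}{\left(-516\right) 163 - -27336} = \frac{95314}{-84108 + 27336} = \frac{95314}{-56772} = 95314 \left(- \frac{1}{56772}\right) = - \frac{47657}{28386}$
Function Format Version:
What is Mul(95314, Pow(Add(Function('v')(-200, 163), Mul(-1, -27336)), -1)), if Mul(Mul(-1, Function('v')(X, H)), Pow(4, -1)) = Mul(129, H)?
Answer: Rational(-47657, 28386) ≈ -1.6789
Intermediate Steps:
Function('v')(X, H) = Mul(-516, H) (Function('v')(X, H) = Mul(-4, Mul(129, H)) = Mul(-516, H))
Mul(95314, Pow(Add(Function('v')(-200, 163), Mul(-1, -27336)), -1)) = Mul(95314, Pow(Add(Mul(-516, 163), Mul(-1, -27336)), -1)) = Mul(95314, Pow(Add(-84108, 27336), -1)) = Mul(95314, Pow(-56772, -1)) = Mul(95314, Rational(-1, 56772)) = Rational(-47657, 28386)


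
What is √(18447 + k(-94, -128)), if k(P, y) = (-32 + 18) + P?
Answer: √18339 ≈ 135.42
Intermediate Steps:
k(P, y) = -14 + P
√(18447 + k(-94, -128)) = √(18447 + (-14 - 94)) = √(18447 - 108) = √18339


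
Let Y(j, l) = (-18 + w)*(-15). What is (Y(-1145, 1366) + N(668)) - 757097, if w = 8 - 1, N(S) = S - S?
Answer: -756932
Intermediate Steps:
N(S) = 0
w = 7
Y(j, l) = 165 (Y(j, l) = (-18 + 7)*(-15) = -11*(-15) = 165)
(Y(-1145, 1366) + N(668)) - 757097 = (165 + 0) - 757097 = 165 - 757097 = -756932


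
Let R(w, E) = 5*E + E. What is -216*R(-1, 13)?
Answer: -16848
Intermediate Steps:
R(w, E) = 6*E
-216*R(-1, 13) = -1296*13 = -216*78 = -16848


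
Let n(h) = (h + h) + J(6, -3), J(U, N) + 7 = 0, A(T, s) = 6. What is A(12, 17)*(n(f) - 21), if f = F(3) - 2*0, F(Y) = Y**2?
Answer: -60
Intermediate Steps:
J(U, N) = -7 (J(U, N) = -7 + 0 = -7)
f = 9 (f = 3**2 - 2*0 = 9 + 0 = 9)
n(h) = -7 + 2*h (n(h) = (h + h) - 7 = 2*h - 7 = -7 + 2*h)
A(12, 17)*(n(f) - 21) = 6*((-7 + 2*9) - 21) = 6*((-7 + 18) - 21) = 6*(11 - 21) = 6*(-10) = -60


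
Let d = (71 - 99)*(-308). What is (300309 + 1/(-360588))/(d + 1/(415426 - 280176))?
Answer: 7322963941853875/210294200604294 ≈ 34.822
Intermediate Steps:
d = 8624 (d = -28*(-308) = 8624)
(300309 + 1/(-360588))/(d + 1/(415426 - 280176)) = (300309 + 1/(-360588))/(8624 + 1/(415426 - 280176)) = (300309 - 1/360588)/(8624 + 1/135250) = 108287821691/(360588*(8624 + 1/135250)) = 108287821691/(360588*(1166396001/135250)) = (108287821691/360588)*(135250/1166396001) = 7322963941853875/210294200604294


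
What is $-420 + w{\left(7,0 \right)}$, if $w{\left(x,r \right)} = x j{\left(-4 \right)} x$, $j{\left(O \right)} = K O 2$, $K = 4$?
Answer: $-1988$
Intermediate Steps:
$j{\left(O \right)} = 8 O$ ($j{\left(O \right)} = 4 O 2 = 8 O$)
$w{\left(x,r \right)} = - 32 x^{2}$ ($w{\left(x,r \right)} = x 8 \left(-4\right) x = x \left(-32\right) x = - 32 x x = - 32 x^{2}$)
$-420 + w{\left(7,0 \right)} = -420 - 32 \cdot 7^{2} = -420 - 1568 = -1988$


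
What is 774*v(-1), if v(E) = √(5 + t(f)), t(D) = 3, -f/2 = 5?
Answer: 1548*√2 ≈ 2189.2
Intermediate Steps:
f = -10 (f = -2*5 = -10)
v(E) = 2*√2 (v(E) = √(5 + 3) = √8 = 2*√2)
774*v(-1) = 774*(2*√2) = 1548*√2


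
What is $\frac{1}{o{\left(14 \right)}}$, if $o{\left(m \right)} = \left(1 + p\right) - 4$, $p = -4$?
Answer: $- \frac{1}{7} \approx -0.14286$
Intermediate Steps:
$o{\left(m \right)} = -7$ ($o{\left(m \right)} = \left(1 - 4\right) - 4 = -3 - 4 = -7$)
$\frac{1}{o{\left(14 \right)}} = \frac{1}{-7} = - \frac{1}{7}$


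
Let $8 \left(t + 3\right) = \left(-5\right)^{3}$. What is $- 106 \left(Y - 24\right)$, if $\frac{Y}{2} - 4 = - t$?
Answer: $- \frac{4505}{2} \approx -2252.5$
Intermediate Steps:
$t = - \frac{149}{8}$ ($t = -3 + \frac{\left(-5\right)^{3}}{8} = -3 + \frac{1}{8} \left(-125\right) = -3 - \frac{125}{8} = - \frac{149}{8} \approx -18.625$)
$Y = \frac{181}{4}$ ($Y = 8 + 2 \left(\left(-1\right) \left(- \frac{149}{8}\right)\right) = 8 + 2 \cdot \frac{149}{8} = 8 + \frac{149}{4} = \frac{181}{4} \approx 45.25$)
$- 106 \left(Y - 24\right) = - 106 \left(\frac{181}{4} - 24\right) = \left(-106\right) \frac{85}{4} = - \frac{4505}{2}$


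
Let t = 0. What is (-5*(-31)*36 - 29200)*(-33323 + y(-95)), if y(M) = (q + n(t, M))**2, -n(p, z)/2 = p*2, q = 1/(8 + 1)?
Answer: 63754206440/81 ≈ 7.8709e+8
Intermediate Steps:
q = 1/9 ≈ 0.11111
n(p, z) = -4*p (n(p, z) = -2*p*2 = -4*p)
y(M) = 1/81 (y(M) = (1/9 - 4*0)**2 = (1/9 + 0)**2 = (1/9)**2 = 1/81)
(-5*(-31)*36 - 29200)*(-33323 + y(-95)) = (-5*(-31)*36 - 29200)*(-33323 + 1/81) = (155*36 - 29200)*(-2699162/81) = (5580 - 29200)*(-2699162/81) = -23620*(-2699162/81) = 63754206440/81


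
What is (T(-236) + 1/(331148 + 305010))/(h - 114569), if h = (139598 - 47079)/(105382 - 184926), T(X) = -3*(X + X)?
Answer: -35826606821788/2898771315645345 ≈ -0.012359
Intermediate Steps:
T(X) = -6*X
h = -92519/79544 (h = 92519/(-79544) = 92519*(-1/79544) = -92519/79544 ≈ -1.1631)
(T(-236) + 1/(331148 + 305010))/(h - 114569) = (-6*(-236) + 1/(331148 + 305010))/(-92519/79544 - 114569) = (1416 + 1/636158)/(-9113369055/79544) = (1416 + 1/636158)*(-79544/9113369055) = (900799729/636158)*(-79544/9113369055) = -35826606821788/2898771315645345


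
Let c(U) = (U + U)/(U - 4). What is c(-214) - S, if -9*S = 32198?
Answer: 3511508/981 ≈ 3579.5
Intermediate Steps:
S = -32198/9 (S = -1/9*32198 = -32198/9 ≈ -3577.6)
c(U) = 2*U/(-4 + U) (c(U) = (2*U)/(-4 + U) = 2*U/(-4 + U))
c(-214) - S = 2*(-214)/(-4 - 214) - 1*(-32198/9) = 2*(-214)/(-218) + 32198/9 = 2*(-214)*(-1/218) + 32198/9 = 214/109 + 32198/9 = 3511508/981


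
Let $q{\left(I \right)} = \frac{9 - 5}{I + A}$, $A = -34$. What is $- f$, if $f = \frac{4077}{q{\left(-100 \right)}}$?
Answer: $\frac{273159}{2} \approx 1.3658 \cdot 10^{5}$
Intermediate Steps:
$q{\left(I \right)} = \frac{4}{-34 + I}$ ($q{\left(I \right)} = \frac{9 - 5}{I - 34} = \frac{4}{-34 + I}$)
$f = - \frac{273159}{2}$ ($f = \frac{4077}{4 \frac{1}{-34 - 100}} = \frac{4077}{4 \frac{1}{-134}} = \frac{4077}{4 \left(- \frac{1}{134}\right)} = \frac{4077}{- \frac{2}{67}} = 4077 \left(- \frac{67}{2}\right) = - \frac{273159}{2} \approx -1.3658 \cdot 10^{5}$)
$- f = \left(-1\right) \left(- \frac{273159}{2}\right) = \frac{273159}{2}$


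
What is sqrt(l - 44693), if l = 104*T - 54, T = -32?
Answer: 5*I*sqrt(1923) ≈ 219.26*I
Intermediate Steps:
l = -3382 (l = 104*(-32) - 54 = -3328 - 54 = -3382)
sqrt(l - 44693) = sqrt(-3382 - 44693) = sqrt(-48075) = 5*I*sqrt(1923)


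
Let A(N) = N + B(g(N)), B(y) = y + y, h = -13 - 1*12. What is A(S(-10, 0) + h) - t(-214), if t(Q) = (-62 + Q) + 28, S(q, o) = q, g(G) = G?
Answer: 143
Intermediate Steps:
h = -25 (h = -13 - 12 = -25)
B(y) = 2*y
t(Q) = -34 + Q
A(N) = 3*N (A(N) = N + 2*N = 3*N)
A(S(-10, 0) + h) - t(-214) = 3*(-10 - 25) - (-34 - 214) = 3*(-35) - 1*(-248) = -105 + 248 = 143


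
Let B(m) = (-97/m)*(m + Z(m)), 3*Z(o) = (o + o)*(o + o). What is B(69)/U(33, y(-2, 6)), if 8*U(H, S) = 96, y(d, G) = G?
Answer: -3007/4 ≈ -751.75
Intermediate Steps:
U(H, S) = 12 (U(H, S) = (⅛)*96 = 12)
Z(o) = 4*o²/3 (Z(o) = ((o + o)*(o + o))/3 = ((2*o)*(2*o))/3 = (4*o²)/3 = 4*o²/3)
B(m) = -97*(m + 4*m²/3)/m (B(m) = (-97/m)*(m + 4*m²/3) = -97*(m + 4*m²/3)/m)
B(69)/U(33, y(-2, 6)) = (-97 - 388/3*69)/12 = (-97 - 8924)*(1/12) = -9021*1/12 = -3007/4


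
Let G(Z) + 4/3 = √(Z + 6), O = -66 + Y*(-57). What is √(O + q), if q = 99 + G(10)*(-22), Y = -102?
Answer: √52095/3 ≈ 76.081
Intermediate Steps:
O = 5748 (O = -66 - 102*(-57) = -66 + 5814 = 5748)
G(Z) = -4/3 + √(6 + Z) (G(Z) = -4/3 + √(Z + 6) = -4/3 + √(6 + Z))
q = 121/3 (q = 99 + (-4/3 + √(6 + 10))*(-22) = 99 + (-4/3 + √16)*(-22) = 99 + (-4/3 + 4)*(-22) = 99 + (8/3)*(-22) = 99 - 176/3 = 121/3 ≈ 40.333)
√(O + q) = √(5748 + 121/3) = √(17365/3) = √52095/3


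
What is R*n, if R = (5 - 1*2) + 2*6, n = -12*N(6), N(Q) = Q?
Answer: -1080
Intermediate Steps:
n = -72 (n = -12*6 = -72)
R = 15 (R = (5 - 2) + 12 = 3 + 12 = 15)
R*n = 15*(-72) = -1080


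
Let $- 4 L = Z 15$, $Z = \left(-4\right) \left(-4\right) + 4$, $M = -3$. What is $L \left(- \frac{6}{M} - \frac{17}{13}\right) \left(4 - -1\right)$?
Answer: $- \frac{3375}{13} \approx -259.62$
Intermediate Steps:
$Z = 20$ ($Z = 16 + 4 = 20$)
$L = -75$ ($L = - \frac{20 \cdot 15}{4} = \left(- \frac{1}{4}\right) 300 = -75$)
$L \left(- \frac{6}{M} - \frac{17}{13}\right) \left(4 - -1\right) = - 75 \left(- \frac{6}{-3} - \frac{17}{13}\right) \left(4 - -1\right) = - 75 \left(\left(-6\right) \left(- \frac{1}{3}\right) - \frac{17}{13}\right) \left(4 + 1\right) = - 75 \left(2 - \frac{17}{13}\right) 5 = \left(-75\right) \frac{9}{13} \cdot 5 = \left(- \frac{675}{13}\right) 5 = - \frac{3375}{13}$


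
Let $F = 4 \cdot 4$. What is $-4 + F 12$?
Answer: $188$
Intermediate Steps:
$F = 16$
$-4 + F 12 = -4 + 16 \cdot 12 = -4 + 192 = 188$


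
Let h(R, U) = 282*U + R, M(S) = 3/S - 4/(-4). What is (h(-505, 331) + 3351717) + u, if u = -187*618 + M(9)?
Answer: 9986968/3 ≈ 3.3290e+6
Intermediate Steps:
M(S) = 1 + 3/S (M(S) = 3/S - 4*(-¼) = 3/S + 1 = 1 + 3/S)
h(R, U) = R + 282*U
u = -346694/3 (u = -187*618 + (3 + 9)/9 = -115566 + (⅑)*12 = -115566 + 4/3 = -346694/3 ≈ -1.1556e+5)
(h(-505, 331) + 3351717) + u = ((-505 + 282*331) + 3351717) - 346694/3 = ((-505 + 93342) + 3351717) - 346694/3 = (92837 + 3351717) - 346694/3 = 3444554 - 346694/3 = 9986968/3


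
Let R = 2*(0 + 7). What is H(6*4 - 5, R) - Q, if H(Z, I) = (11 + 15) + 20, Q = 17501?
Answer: -17455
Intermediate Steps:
R = 14 (R = 2*7 = 14)
H(Z, I) = 46 (H(Z, I) = 26 + 20 = 46)
H(6*4 - 5, R) - Q = 46 - 1*17501 = 46 - 17501 = -17455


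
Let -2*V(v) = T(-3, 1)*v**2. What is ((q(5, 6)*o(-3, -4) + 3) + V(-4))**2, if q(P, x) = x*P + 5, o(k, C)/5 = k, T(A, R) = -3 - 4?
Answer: 217156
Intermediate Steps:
T(A, R) = -7
o(k, C) = 5*k
V(v) = 7*v**2/2 (V(v) = -(-7)*v**2/2 = 7*v**2/2)
q(P, x) = 5 + P*x (q(P, x) = P*x + 5 = 5 + P*x)
((q(5, 6)*o(-3, -4) + 3) + V(-4))**2 = (((5 + 5*6)*(5*(-3)) + 3) + (7/2)*(-4)**2)**2 = (((5 + 30)*(-15) + 3) + (7/2)*16)**2 = ((35*(-15) + 3) + 56)**2 = ((-525 + 3) + 56)**2 = (-522 + 56)**2 = (-466)**2 = 217156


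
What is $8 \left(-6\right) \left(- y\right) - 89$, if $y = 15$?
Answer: $631$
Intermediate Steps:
$8 \left(-6\right) \left(- y\right) - 89 = 8 \left(-6\right) \left(\left(-1\right) 15\right) - 89 = \left(-48\right) \left(-15\right) - 89 = 720 - 89 = 631$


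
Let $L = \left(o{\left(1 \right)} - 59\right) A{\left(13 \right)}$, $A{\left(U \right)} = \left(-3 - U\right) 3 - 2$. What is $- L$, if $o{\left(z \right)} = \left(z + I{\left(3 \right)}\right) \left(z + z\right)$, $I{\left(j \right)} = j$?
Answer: $-2550$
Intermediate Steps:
$A{\left(U \right)} = -11 - 3 U$ ($A{\left(U \right)} = \left(-9 - 3 U\right) - 2 = -11 - 3 U$)
$o{\left(z \right)} = 2 z \left(3 + z\right)$ ($o{\left(z \right)} = \left(z + 3\right) \left(z + z\right) = \left(3 + z\right) 2 z = 2 z \left(3 + z\right)$)
$L = 2550$ ($L = \left(2 \cdot 1 \left(3 + 1\right) - 59\right) \left(-11 - 39\right) = \left(2 \cdot 1 \cdot 4 - 59\right) \left(-11 - 39\right) = \left(8 - 59\right) \left(-50\right) = \left(-51\right) \left(-50\right) = 2550$)
$- L = \left(-1\right) 2550 = -2550$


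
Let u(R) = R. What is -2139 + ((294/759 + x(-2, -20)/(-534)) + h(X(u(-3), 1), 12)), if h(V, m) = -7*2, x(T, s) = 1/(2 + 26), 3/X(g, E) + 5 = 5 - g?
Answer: -8143023925/3782856 ≈ -2152.6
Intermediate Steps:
X(g, E) = -3/g (X(g, E) = 3/(-5 + (5 - g)) = 3/((-g)) = 3*(-1/g) = -3/g)
x(T, s) = 1/28
h(V, m) = -14
-2139 + ((294/759 + x(-2, -20)/(-534)) + h(X(u(-3), 1), 12)) = -2139 + ((294/759 + (1/28)/(-534)) - 14) = -2139 + ((294*(1/759) + (1/28)*(-1/534)) - 14) = -2139 + ((98/253 - 1/14952) - 14) = -2139 + (1465043/3782856 - 14) = -2139 - 51494941/3782856 = -8143023925/3782856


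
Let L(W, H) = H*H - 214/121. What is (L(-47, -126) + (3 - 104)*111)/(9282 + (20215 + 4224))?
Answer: 564251/4080241 ≈ 0.13829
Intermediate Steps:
L(W, H) = -214/121 + H² (L(W, H) = H² - 214*1/121 = H² - 214/121 = -214/121 + H²)
(L(-47, -126) + (3 - 104)*111)/(9282 + (20215 + 4224)) = ((-214/121 + (-126)²) + (3 - 104)*111)/(9282 + (20215 + 4224)) = ((-214/121 + 15876) - 101*111)/(9282 + 24439) = (1920782/121 - 11211)/33721 = (564251/121)*(1/33721) = 564251/4080241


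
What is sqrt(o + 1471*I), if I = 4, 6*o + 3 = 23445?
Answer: sqrt(9791) ≈ 98.949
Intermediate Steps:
o = 3907 (o = -1/2 + (1/6)*23445 = -1/2 + 7815/2 = 3907)
sqrt(o + 1471*I) = sqrt(3907 + 1471*4) = sqrt(3907 + 5884) = sqrt(9791)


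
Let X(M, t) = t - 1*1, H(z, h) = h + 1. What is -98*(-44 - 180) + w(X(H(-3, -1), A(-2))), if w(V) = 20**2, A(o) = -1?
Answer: 22352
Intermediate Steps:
H(z, h) = 1 + h
X(M, t) = -1 + t (X(M, t) = t - 1 = -1 + t)
w(V) = 400
-98*(-44 - 180) + w(X(H(-3, -1), A(-2))) = -98*(-44 - 180) + 400 = -98*(-224) + 400 = 21952 + 400 = 22352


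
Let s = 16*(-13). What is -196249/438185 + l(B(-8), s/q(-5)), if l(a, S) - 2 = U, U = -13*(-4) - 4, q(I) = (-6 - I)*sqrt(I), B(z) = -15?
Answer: 21713001/438185 ≈ 49.552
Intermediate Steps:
s = -208
q(I) = sqrt(I)*(-6 - I)
U = 48 (U = 52 - 4 = 48)
l(a, S) = 50 (l(a, S) = 2 + 48 = 50)
-196249/438185 + l(B(-8), s/q(-5)) = -196249/438185 + 50 = 21713001/438185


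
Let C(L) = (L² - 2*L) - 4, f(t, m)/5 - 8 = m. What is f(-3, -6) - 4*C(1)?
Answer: 30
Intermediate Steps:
f(t, m) = 40 + 5*m
C(L) = -4 + L² - 2*L
f(-3, -6) - 4*C(1) = (40 + 5*(-6)) - 4*(-4 + 1² - 2*1) = (40 - 30) - 4*(-4 + 1 - 2) = 10 - 4*(-5) = 10 + 20 = 30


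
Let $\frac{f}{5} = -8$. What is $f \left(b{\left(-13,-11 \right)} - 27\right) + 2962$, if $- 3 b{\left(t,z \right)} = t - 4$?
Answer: $\frac{11446}{3} \approx 3815.3$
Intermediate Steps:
$f = -40$ ($f = 5 \left(-8\right) = -40$)
$b{\left(t,z \right)} = \frac{4}{3} - \frac{t}{3}$ ($b{\left(t,z \right)} = - \frac{t - 4}{3} = - \frac{-4 + t}{3} = \frac{4}{3} - \frac{t}{3}$)
$f \left(b{\left(-13,-11 \right)} - 27\right) + 2962 = - 40 \left(\left(\frac{4}{3} - - \frac{13}{3}\right) - 27\right) + 2962 = - 40 \left(\left(\frac{4}{3} + \frac{13}{3}\right) - 27\right) + 2962 = - 40 \left(\frac{17}{3} - 27\right) + 2962 = \left(-40\right) \left(- \frac{64}{3}\right) + 2962 = \frac{2560}{3} + 2962 = \frac{11446}{3}$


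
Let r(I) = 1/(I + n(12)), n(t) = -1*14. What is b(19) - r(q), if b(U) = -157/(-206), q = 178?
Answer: 12771/16892 ≈ 0.75604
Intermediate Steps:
n(t) = -14
b(U) = 157/206 (b(U) = -157*(-1/206) = 157/206)
r(I) = 1/(-14 + I) (r(I) = 1/(I - 14) = 1/(-14 + I))
b(19) - r(q) = 157/206 - 1/(-14 + 178) = 157/206 - 1/164 = 12771/16892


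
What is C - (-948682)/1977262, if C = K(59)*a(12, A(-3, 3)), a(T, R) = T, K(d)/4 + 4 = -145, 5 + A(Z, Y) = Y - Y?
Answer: -1010030653/141233 ≈ -7151.5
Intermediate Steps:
A(Z, Y) = -5 (A(Z, Y) = -5 + (Y - Y) = -5 + 0 = -5)
K(d) = -596 (K(d) = -16 + 4*(-145) = -16 - 580 = -596)
C = -7152 (C = -596*12 = -7152)
C - (-948682)/1977262 = -7152 - (-948682)/1977262 = -7152 - 1*(-67763/141233) = -7152 + 67763/141233 = -1010030653/141233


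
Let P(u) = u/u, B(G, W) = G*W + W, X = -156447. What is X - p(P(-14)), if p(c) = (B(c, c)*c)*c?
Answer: -156449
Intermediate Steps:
B(G, W) = W + G*W
P(u) = 1
p(c) = c³*(1 + c) (p(c) = ((c*(1 + c))*c)*c = (c²*(1 + c))*c = c³*(1 + c))
X - p(P(-14)) = -156447 - 1³*(1 + 1) = -156447 - 2 = -156449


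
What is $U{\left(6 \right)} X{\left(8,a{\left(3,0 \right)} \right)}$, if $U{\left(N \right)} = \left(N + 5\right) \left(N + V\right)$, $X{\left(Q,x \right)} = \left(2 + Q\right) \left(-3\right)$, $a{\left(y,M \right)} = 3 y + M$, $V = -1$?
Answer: $-1650$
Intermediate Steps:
$a{\left(y,M \right)} = M + 3 y$
$X{\left(Q,x \right)} = -6 - 3 Q$
$U{\left(N \right)} = \left(-1 + N\right) \left(5 + N\right)$ ($U{\left(N \right)} = \left(N + 5\right) \left(N - 1\right) = \left(5 + N\right) \left(-1 + N\right) = \left(-1 + N\right) \left(5 + N\right)$)
$U{\left(6 \right)} X{\left(8,a{\left(3,0 \right)} \right)} = \left(-5 + 6^{2} + 4 \cdot 6\right) \left(-6 - 24\right) = \left(-5 + 36 + 24\right) \left(-6 - 24\right) = 55 \left(-30\right) = -1650$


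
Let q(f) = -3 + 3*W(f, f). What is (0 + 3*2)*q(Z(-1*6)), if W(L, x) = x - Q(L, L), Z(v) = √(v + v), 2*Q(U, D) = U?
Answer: -18 + 18*I*√3 ≈ -18.0 + 31.177*I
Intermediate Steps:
Q(U, D) = U/2
Z(v) = √2*√v (Z(v) = √(2*v) = √2*√v)
W(L, x) = x - L/2
q(f) = -3 + 3*f/2 (q(f) = -3 + 3*(f - f/2) = -3 + 3*(f/2) = -3 + 3*f/2)
(0 + 3*2)*q(Z(-1*6)) = (0 + 3*2)*(-3 + 3*(√2*√(-1*6))/2) = (0 + 6)*(-3 + 3*(√2*√(-6))/2) = 6*(-3 + 3*(√2*(I*√6))/2) = 6*(-3 + 3*(2*I*√3)/2) = 6*(-3 + 3*I*√3) = -18 + 18*I*√3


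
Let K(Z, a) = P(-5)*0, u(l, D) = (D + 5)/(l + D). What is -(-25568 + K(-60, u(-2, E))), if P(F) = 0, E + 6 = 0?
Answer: 25568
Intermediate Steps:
E = -6 (E = -6 + 0 = -6)
u(l, D) = (5 + D)/(D + l)
K(Z, a) = 0 (K(Z, a) = 0*0 = 0)
-(-25568 + K(-60, u(-2, E))) = -(-25568 + 0) = -1*(-25568) = 25568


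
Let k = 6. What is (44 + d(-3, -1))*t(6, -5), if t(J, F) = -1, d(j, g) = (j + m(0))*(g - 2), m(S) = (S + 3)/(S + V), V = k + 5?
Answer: -574/11 ≈ -52.182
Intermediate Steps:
V = 11 (V = 6 + 5 = 11)
m(S) = (3 + S)/(11 + S) (m(S) = (S + 3)/(S + 11) = (3 + S)/(11 + S))
d(j, g) = (-2 + g)*(3/11 + j) (d(j, g) = (j + (3 + 0)/(11 + 0))*(g - 2) = (j + 3/11)*(-2 + g) = (3/11 + j)*(-2 + g) = (-2 + g)*(3/11 + j))
(44 + d(-3, -1))*t(6, -5) = (44 + (-6/11 - 2*(-3) + (3/11)*(-1) - 1*(-3)))*(-1) = (44 + (-6/11 + 6 - 3/11 + 3))*(-1) = (44 + 90/11)*(-1) = (574/11)*(-1) = -574/11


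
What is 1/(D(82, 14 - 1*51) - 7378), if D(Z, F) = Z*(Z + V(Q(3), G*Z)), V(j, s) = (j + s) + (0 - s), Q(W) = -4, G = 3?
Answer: -1/982 ≈ -0.0010183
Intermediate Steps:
V(j, s) = j (V(j, s) = (j + s) - s = j)
D(Z, F) = Z*(-4 + Z) (D(Z, F) = Z*(Z - 4) = Z*(-4 + Z))
1/(D(82, 14 - 1*51) - 7378) = 1/(82*(-4 + 82) - 7378) = 1/(82*78 - 7378) = 1/(6396 - 7378) = 1/(-982) = -1/982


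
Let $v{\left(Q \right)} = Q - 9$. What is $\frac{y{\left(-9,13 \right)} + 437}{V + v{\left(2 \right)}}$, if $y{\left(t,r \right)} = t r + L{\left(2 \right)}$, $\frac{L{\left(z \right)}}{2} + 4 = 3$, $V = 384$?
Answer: $\frac{318}{377} \approx 0.8435$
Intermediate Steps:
$v{\left(Q \right)} = -9 + Q$
$L{\left(z \right)} = -2$ ($L{\left(z \right)} = -8 + 2 \cdot 3 = -8 + 6 = -2$)
$y{\left(t,r \right)} = -2 + r t$ ($y{\left(t,r \right)} = t r - 2 = r t - 2 = -2 + r t$)
$\frac{y{\left(-9,13 \right)} + 437}{V + v{\left(2 \right)}} = \frac{\left(-2 + 13 \left(-9\right)\right) + 437}{384 + \left(-9 + 2\right)} = \frac{\left(-2 - 117\right) + 437}{384 - 7} = \frac{-119 + 437}{377} = 318 \cdot \frac{1}{377} = \frac{318}{377}$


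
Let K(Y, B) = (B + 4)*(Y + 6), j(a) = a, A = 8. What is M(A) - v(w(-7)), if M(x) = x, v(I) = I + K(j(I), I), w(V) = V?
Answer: 12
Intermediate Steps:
K(Y, B) = (4 + B)*(6 + Y)
v(I) = 24 + I² + 11*I (v(I) = I + (24 + 4*I + 6*I + I*I) = I + (24 + 4*I + 6*I + I²) = I + (24 + I² + 10*I) = 24 + I² + 11*I)
M(A) - v(w(-7)) = 8 - (24 + (-7)² + 11*(-7)) = 8 - (24 + 49 - 77) = 8 - 1*(-4) = 8 + 4 = 12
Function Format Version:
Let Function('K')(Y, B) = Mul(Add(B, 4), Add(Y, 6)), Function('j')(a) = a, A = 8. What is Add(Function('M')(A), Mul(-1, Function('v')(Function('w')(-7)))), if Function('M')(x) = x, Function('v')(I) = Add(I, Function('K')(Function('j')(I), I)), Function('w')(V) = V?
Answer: 12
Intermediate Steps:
Function('K')(Y, B) = Mul(Add(4, B), Add(6, Y))
Function('v')(I) = Add(24, Pow(I, 2), Mul(11, I)) (Function('v')(I) = Add(I, Add(24, Mul(4, I), Mul(6, I), Mul(I, I))) = Add(I, Add(24, Mul(4, I), Mul(6, I), Pow(I, 2))) = Add(I, Add(24, Pow(I, 2), Mul(10, I))) = Add(24, Pow(I, 2), Mul(11, I)))
Add(Function('M')(A), Mul(-1, Function('v')(Function('w')(-7)))) = Add(8, Mul(-1, Add(24, Pow(-7, 2), Mul(11, -7)))) = Add(8, Mul(-1, Add(24, 49, -77))) = Add(8, Mul(-1, -4)) = Add(8, 4) = 12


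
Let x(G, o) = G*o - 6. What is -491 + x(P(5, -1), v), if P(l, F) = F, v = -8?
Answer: -489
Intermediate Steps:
x(G, o) = -6 + G*o
-491 + x(P(5, -1), v) = -491 + (-6 - 1*(-8)) = -491 + (-6 + 8) = -491 + 2 = -489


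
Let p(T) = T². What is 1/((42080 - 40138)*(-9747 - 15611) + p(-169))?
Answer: -1/49216675 ≈ -2.0318e-8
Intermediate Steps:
1/((42080 - 40138)*(-9747 - 15611) + p(-169)) = 1/((42080 - 40138)*(-9747 - 15611) + (-169)²) = 1/(1942*(-25358) + 28561) = 1/(-49245236 + 28561) = 1/(-49216675) = -1/49216675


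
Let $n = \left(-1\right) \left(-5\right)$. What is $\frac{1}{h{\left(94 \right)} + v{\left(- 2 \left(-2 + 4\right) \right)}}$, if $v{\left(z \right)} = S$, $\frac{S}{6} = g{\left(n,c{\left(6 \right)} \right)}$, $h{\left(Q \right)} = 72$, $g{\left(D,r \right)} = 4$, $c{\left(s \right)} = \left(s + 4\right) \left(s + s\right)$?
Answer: $\frac{1}{96} \approx 0.010417$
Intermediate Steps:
$c{\left(s \right)} = 2 s \left(4 + s\right)$ ($c{\left(s \right)} = \left(4 + s\right) 2 s = 2 s \left(4 + s\right)$)
$n = 5$
$S = 24$ ($S = 6 \cdot 4 = 24$)
$v{\left(z \right)} = 24$
$\frac{1}{h{\left(94 \right)} + v{\left(- 2 \left(-2 + 4\right) \right)}} = \frac{1}{72 + 24} = \frac{1}{96}$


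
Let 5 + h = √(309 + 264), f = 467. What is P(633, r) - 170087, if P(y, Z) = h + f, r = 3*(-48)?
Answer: -169625 + √573 ≈ -1.6960e+5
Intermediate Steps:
r = -144
h = -5 + √573 (h = -5 + √(309 + 264) = -5 + √573 ≈ 18.937)
P(y, Z) = 462 + √573 (P(y, Z) = (-5 + √573) + 467 = 462 + √573)
P(633, r) - 170087 = (462 + √573) - 170087 = -169625 + √573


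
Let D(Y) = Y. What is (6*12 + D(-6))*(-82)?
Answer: -5412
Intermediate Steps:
(6*12 + D(-6))*(-82) = (6*12 - 6)*(-82) = (72 - 6)*(-82) = 66*(-82) = -5412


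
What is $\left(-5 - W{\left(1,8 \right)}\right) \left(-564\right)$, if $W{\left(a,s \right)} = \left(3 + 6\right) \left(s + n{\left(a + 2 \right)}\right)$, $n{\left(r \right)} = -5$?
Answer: $18048$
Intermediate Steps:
$W{\left(a,s \right)} = -45 + 9 s$ ($W{\left(a,s \right)} = \left(3 + 6\right) \left(s - 5\right) = 9 \left(-5 + s\right) = -45 + 9 s$)
$\left(-5 - W{\left(1,8 \right)}\right) \left(-564\right) = \left(-5 - \left(-45 + 9 \cdot 8\right)\right) \left(-564\right) = \left(-5 - \left(-45 + 72\right)\right) \left(-564\right) = \left(-5 - 27\right) \left(-564\right) = \left(-32\right) \left(-564\right) = 18048$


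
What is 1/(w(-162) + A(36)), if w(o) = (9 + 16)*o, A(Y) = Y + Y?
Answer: -1/3978 ≈ -0.00025138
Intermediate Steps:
A(Y) = 2*Y
w(o) = 25*o
1/(w(-162) + A(36)) = 1/(25*(-162) + 2*36) = 1/(-4050 + 72) = 1/(-3978) = -1/3978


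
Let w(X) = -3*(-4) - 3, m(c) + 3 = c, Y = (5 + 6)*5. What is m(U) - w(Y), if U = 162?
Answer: 150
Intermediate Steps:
Y = 55 (Y = 11*5 = 55)
m(c) = -3 + c
w(X) = 9 (w(X) = 12 - 3 = 9)
m(U) - w(Y) = (-3 + 162) - 1*9 = 159 - 9 = 150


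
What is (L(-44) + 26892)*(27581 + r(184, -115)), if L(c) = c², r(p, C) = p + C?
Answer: 797094200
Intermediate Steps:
r(p, C) = C + p
(L(-44) + 26892)*(27581 + r(184, -115)) = ((-44)² + 26892)*(27581 + (-115 + 184)) = (1936 + 26892)*(27581 + 69) = 28828*27650 = 797094200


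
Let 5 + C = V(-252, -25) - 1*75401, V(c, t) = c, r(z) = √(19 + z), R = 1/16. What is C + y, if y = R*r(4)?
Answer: -75658 + √23/16 ≈ -75658.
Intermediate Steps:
R = 1/16 ≈ 0.062500
y = √23/16 (y = √(19 + 4)/16 = √23/16 ≈ 0.29974)
C = -75658 (C = -5 + (-252 - 1*75401) = -5 + (-252 - 75401) = -5 - 75653 = -75658)
C + y = -75658 + √23/16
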